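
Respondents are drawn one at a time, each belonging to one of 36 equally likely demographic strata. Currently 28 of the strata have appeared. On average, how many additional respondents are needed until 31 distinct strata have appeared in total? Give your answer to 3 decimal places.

15.643

The wait to go from k to k+1 distinct strata is geometric with mean 36/(36-k).
Sum over k = 28,...,30: E = 36/8 + 36/7 + 36/6 = 15.6429.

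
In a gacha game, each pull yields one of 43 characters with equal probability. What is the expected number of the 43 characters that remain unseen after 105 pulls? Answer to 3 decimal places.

3.635

For each character, P(unseen after 105) = (42/43)^105 = 0.0845.
By linearity of expectation, E[unseen] = 43·(42/43)^105 = 3.6346.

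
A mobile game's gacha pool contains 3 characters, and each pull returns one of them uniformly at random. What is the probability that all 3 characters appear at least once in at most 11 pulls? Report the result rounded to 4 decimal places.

0.9653

Let A_i be the event that character i is missing after 11 pulls. By inclusion–exclusion on the A_i,
P(all seen) = Σ_{j=0}^{3} (-1)^j C(3,j)((3-j)/3)^11
= 1.00000 - 0.03468 + 0.00002 - 0.00000
= 0.96533.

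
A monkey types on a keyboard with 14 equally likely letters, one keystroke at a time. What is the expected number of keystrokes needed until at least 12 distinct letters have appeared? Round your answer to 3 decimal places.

With k distinct letters already seen, the next new one arrives after an expected 14/(14-k) keystrokes.
Sum over k = 0,...,11: E = 14/14 + 14/13 + 14/12 + ... + 14/4 + 14/3 = 24.5219.

24.522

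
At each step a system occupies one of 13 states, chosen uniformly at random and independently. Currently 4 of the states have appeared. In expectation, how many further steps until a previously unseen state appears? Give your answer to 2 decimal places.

1.44

Each step yields a new state with probability (13-4)/13 = 9/13, so the wait is geometric with mean 13/9.
E = 13/9 = 1.444.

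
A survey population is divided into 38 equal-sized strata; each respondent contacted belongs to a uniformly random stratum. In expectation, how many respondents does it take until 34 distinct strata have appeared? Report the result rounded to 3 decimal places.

81.494

Going from k to k+1 distinct takes a geometric number of respondents with mean 38/(38-k).
Sum over k = 0,...,33: E = 38/38 + 38/37 + 38/36 + ... + 38/6 + 38/5 = 81.4936.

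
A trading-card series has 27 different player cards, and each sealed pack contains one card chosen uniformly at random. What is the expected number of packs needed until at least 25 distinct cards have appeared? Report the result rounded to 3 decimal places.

With k distinct cards already seen, the next new one arrives after an expected 27/(27-k) packs.
Sum over k = 0,...,24: E = 27/27 + 27/26 + 27/25 + ... + 27/4 + 27/3 = 64.5693.

64.569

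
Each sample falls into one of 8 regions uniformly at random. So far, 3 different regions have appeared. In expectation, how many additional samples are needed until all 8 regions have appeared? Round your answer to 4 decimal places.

18.2667

From k distinct to k+1 distinct takes on average 8/(8-k) samples.
Sum over k = 3,...,7: E = 8/5 + 8/4 + 8/3 + 8/2 + 8/1 = 18.26667.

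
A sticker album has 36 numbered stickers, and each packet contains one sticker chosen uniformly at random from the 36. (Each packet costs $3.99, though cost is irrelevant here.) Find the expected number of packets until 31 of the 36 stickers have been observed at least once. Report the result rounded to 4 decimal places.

Going from k to k+1 distinct takes a geometric number of packets with mean 36/(36-k).
Sum over k = 0,...,30: E = 36/36 + 36/35 + 36/34 + ... + 36/7 + 36/6 = 68.08413.

68.0841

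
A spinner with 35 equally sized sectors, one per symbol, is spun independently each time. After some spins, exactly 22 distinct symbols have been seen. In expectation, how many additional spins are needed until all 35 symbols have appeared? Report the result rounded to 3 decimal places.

With k distinct symbols already seen, the next new one takes an expected 35/(35-k) spins.
Sum over k = 22,...,34: E = 35/13 + 35/12 + 35/11 + ... + 35/2 + 35/1 = 111.3047.

111.305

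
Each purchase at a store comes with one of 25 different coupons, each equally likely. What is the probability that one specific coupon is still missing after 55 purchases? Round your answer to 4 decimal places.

0.1059

Each purchase misses the fixed coupon with probability (25-1)/25 = 24/25, independently.
P(still missing after 55) = (24/25)^55 = 0.10591.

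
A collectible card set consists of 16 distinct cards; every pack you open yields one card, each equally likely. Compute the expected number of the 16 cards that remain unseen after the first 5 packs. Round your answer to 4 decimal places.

For each card, P(unseen after 5) = (15/16)^5 = 0.72420.
By linearity of expectation, E[unseen] = 16·(15/16)^5 = 11.58714.

11.5871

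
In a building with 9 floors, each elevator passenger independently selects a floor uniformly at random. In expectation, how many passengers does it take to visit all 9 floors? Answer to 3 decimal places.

25.461

The wait to go from k to k+1 distinct floors is geometric with mean 9/(9-k).
E[T] = 9/9 + 9/8 + 9/7 + ... + 9/2 + 9/1 = 9·H_{9}.
H_{9} = 2.8290, so E[T] = 25.4607.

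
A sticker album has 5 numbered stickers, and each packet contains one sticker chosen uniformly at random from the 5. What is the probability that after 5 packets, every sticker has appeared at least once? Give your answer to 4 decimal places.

By inclusion–exclusion over which stickers are missing,
P(all seen) = Σ_{j=0}^{5} (-1)^j C(5,j)((5-j)/5)^5
= 1.00000 - 1.63840 + 0.77760 - 0.10240 + 0.00160 - 0.00000
= 0.03840.

0.0384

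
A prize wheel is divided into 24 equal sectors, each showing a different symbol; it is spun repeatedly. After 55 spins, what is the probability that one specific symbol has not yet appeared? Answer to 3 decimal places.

On each spin the fixed symbol fails to appear with probability 23/24.
P(still missing after 55) = (23/24)^55 = 0.0963.

0.096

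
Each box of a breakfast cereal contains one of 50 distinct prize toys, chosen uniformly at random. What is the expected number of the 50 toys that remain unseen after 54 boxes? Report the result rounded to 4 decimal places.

For each toy, P(unseen after 54) = (49/50)^54 = 0.33590.
By linearity of expectation, E[unseen] = 50·(49/50)^54 = 16.79493.

16.7949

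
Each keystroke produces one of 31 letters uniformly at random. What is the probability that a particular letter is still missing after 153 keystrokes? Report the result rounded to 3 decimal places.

On each keystroke the fixed letter fails to appear with probability 30/31.
P(still missing after 153) = (30/31)^153 = 0.0066.

0.007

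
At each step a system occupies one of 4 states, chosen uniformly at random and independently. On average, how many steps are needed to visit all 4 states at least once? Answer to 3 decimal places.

Split into phases: going from k distinct to k+1 distinct takes on average 4/(4-k) steps.
E[T] = 4/4 + 4/3 + 4/2 + 4/1 = 4·H_{4}.
H_{4} = 2.0833, so E[T] = 8.3333.

8.333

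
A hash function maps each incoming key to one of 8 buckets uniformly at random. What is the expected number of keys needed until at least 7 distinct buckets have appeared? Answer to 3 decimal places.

13.743

Going from k to k+1 distinct takes a geometric number of keys with mean 8/(8-k).
Sum over k = 0,...,6: E = 8/8 + 8/7 + 8/6 + ... + 8/3 + 8/2 = 13.7429.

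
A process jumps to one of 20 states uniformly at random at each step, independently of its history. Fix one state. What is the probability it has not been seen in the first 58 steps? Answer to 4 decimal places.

0.0510

Each step misses the fixed state with probability (20-1)/20 = 19/20, independently.
P(still missing after 58) = (19/20)^58 = 0.05105.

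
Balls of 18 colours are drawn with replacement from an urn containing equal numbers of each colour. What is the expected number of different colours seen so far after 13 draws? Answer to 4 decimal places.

9.4382

For each colour, P(seen in 13 draws) = 1 - (17/18)^13 = 0.52434.
By linearity of expectation, E[distinct seen] = 18·(1 - (17/18)^13) = 9.43818.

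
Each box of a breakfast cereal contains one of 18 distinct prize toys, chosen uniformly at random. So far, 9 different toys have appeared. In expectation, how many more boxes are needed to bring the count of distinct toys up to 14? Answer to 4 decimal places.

The wait to go from k to k+1 distinct toys is geometric with mean 18/(18-k).
Sum over k = 9,...,13: E = 18/9 + 18/8 + 18/7 + 18/6 + 18/5 = 13.42143.

13.4214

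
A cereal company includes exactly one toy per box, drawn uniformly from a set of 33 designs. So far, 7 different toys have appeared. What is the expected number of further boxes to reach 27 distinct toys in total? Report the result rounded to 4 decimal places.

46.3459

With k distinct toys already seen, the next new one takes an expected 33/(33-k) boxes.
Sum over k = 7,...,26: E = 33/26 + 33/25 + 33/24 + ... + 33/8 + 33/7 = 46.34585.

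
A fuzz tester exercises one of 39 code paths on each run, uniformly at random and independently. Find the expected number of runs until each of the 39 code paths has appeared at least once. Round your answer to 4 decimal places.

The wait to go from k to k+1 distinct code paths is geometric with mean 39/(39-k).
E[T] = 39/39 + 39/38 + 39/37 + ... + 39/2 + 39/1 = 39·H_{39}.
H_{39} = 4.25354, so E[T] = 165.88818.

165.8882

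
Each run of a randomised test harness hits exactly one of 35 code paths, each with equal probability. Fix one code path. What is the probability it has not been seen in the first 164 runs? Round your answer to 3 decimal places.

Each run misses the fixed code path with probability (35-1)/35 = 34/35, independently.
P(still missing after 164) = (34/35)^164 = 0.0086.

0.009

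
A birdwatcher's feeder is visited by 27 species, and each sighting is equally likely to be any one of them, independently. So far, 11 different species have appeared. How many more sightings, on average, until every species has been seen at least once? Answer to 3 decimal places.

With k distinct species already seen, the next new one takes an expected 27/(27-k) sightings.
Sum over k = 11,...,26: E = 27/16 + 27/15 + 27/14 + ... + 27/2 + 27/1 = 91.2797.

91.280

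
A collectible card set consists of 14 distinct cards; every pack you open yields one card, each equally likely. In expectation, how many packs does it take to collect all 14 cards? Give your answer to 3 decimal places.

After k distinct cards have appeared, the next pack gives a new one with probability (14-k)/14, so the expected wait for the (k+1)-th is 14/(14-k).
E[T] = 14/14 + 14/13 + 14/12 + ... + 14/2 + 14/1 = 14·H_{14}.
H_{14} = 3.2516, so E[T] = 45.5219.

45.522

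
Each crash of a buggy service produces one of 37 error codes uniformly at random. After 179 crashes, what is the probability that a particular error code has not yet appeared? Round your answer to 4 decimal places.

0.0074

On each crash the fixed error code fails to appear with probability 36/37.
P(still missing after 179) = (36/37)^179 = 0.00741.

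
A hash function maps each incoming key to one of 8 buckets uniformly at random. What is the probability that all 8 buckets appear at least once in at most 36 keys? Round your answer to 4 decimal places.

Let A_i be the event that bucket i is missing after 36 keys. By inclusion–exclusion on the A_i,
P(all seen) = Σ_{j=0}^{8} (-1)^j C(8,j)((8-j)/8)^36
= 1.00000 - 0.06537 + 0.00089 - 0.00000 + 0.00000 - 0.00000 + 0.00000 - 0.00000 + 0.00000
= 0.93552.

0.9355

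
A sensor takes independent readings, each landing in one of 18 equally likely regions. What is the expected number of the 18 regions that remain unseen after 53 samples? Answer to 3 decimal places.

0.870

For each region, P(unseen after 53) = (17/18)^53 = 0.0483.
By linearity of expectation, E[unseen] = 18·(17/18)^53 = 0.8702.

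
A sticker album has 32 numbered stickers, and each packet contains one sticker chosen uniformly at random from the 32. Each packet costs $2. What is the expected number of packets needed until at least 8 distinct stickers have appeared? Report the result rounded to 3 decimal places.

With k distinct stickers already seen, the next new one arrives after an expected 32/(32-k) packets.
Sum over k = 0,...,7: E = 32/32 + 32/31 + 32/30 + ... + 32/26 + 32/25 = 9.0412.

9.041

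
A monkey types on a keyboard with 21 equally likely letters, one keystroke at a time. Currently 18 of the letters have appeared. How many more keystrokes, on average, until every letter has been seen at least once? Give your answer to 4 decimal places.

With k distinct letters already seen, the next new one takes an expected 21/(21-k) keystrokes.
Sum over k = 18,...,20: E = 21/3 + 21/2 + 21/1 = 38.50000.

38.5000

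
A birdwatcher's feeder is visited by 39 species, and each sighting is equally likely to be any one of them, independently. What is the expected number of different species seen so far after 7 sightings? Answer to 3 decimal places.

6.484

For each species, P(seen in 7 sightings) = 1 - (38/39)^7 = 0.1663.
By linearity of expectation, E[distinct seen] = 39·(1 - (38/39)^7) = 6.4840.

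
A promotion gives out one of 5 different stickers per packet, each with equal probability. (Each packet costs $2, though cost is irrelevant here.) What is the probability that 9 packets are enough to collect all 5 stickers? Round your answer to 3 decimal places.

By inclusion–exclusion over which stickers are missing,
P(all seen) = Σ_{j=0}^{5} (-1)^j C(5,j)((5-j)/5)^9
= 1.0000 - 0.6711 + 0.1008 - 0.0026 + 0.0000 - 0.0000
= 0.4271.

0.427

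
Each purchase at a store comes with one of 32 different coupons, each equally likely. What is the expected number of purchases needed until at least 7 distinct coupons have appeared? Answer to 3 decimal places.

7.761

Going from k to k+1 distinct takes a geometric number of purchases with mean 32/(32-k).
Sum over k = 0,...,6: E = 32/32 + 32/31 + 32/30 + ... + 32/27 + 32/26 = 7.7612.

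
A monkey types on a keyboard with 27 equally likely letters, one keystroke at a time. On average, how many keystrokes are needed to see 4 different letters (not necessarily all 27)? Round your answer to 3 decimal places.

With k distinct letters already seen, the next new one arrives after an expected 27/(27-k) keystrokes.
Sum over k = 0,...,3: E = 27/27 + 27/26 + 27/25 + 27/24 = 4.2435.

4.243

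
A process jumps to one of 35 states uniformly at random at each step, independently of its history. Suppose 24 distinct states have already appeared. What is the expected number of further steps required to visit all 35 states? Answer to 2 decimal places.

105.70

From k distinct to k+1 distinct takes on average 35/(35-k) steps.
Sum over k = 24,...,34: E = 35/11 + 35/10 + 35/9 + ... + 35/2 + 35/1 = 105.696.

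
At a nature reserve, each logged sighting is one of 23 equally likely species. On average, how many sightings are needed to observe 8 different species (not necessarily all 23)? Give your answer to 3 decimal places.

With k distinct species already seen, the next new one arrives after an expected 23/(23-k) sightings.
Sum over k = 0,...,7: E = 23/23 + 23/22 + 23/21 + ... + 23/17 + 23/16 = 9.5694.

9.569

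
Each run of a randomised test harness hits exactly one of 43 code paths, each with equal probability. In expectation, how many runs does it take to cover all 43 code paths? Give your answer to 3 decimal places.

Split into phases: going from k distinct to k+1 distinct takes on average 43/(43-k) runs.
E[T] = 43/43 + 43/42 + 43/41 + ... + 43/2 + 43/1 = 43·H_{43}.
H_{43} = 4.3500, so E[T] = 187.0499.

187.050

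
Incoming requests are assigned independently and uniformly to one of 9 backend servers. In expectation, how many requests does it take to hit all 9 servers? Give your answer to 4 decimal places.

25.4607

After k distinct servers have appeared, the next request gives a new one with probability (9-k)/9, so the expected wait for the (k+1)-th is 9/(9-k).
E[T] = 9/9 + 9/8 + 9/7 + ... + 9/2 + 9/1 = 9·H_{9}.
H_{9} = 2.82897, so E[T] = 25.46071.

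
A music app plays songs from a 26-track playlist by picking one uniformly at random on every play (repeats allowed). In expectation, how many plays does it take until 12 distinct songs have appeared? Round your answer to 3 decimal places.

Going from k to k+1 distinct takes a geometric number of plays with mean 26/(26-k).
Sum over k = 0,...,11: E = 26/26 + 26/25 + 26/24 + ... + 26/16 + 26/15 = 15.6743.

15.674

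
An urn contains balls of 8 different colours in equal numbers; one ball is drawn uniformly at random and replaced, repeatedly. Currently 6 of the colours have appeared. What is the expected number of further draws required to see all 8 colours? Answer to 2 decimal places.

From k distinct to k+1 distinct takes on average 8/(8-k) draws.
Sum over k = 6,...,7: E = 8/2 + 8/1 = 12.000.

12.00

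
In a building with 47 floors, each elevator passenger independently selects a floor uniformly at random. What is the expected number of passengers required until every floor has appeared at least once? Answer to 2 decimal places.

After k distinct floors have appeared, the next passenger gives a new one with probability (47-k)/47, so the expected wait for the (k+1)-th is 47/(47-k).
E[T] = 47/47 + 47/46 + 47/45 + ... + 47/2 + 47/1 = 47·H_{47}.
H_{47} = 4.438, so E[T] = 208.584.

208.58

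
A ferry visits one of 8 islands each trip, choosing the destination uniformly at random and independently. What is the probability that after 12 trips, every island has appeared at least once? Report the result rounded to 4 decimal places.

0.0933

By inclusion–exclusion over which islands are missing,
P(all seen) = Σ_{j=0}^{8} (-1)^j C(8,j)((8-j)/8)^12
= 1.00000 - 1.61134 + 0.88694 - 0.19895 + 0.01709 - 0.00043 + 0.00000 - 0.00000 + 0.00000
= 0.09331.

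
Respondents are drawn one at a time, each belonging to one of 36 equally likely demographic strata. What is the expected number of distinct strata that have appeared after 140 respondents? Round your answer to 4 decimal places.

35.3026

For each stratum, P(seen in 140 respondents) = 1 - (35/36)^140 = 0.98063.
By linearity of expectation, E[distinct seen] = 36·(1 - (35/36)^140) = 35.30261.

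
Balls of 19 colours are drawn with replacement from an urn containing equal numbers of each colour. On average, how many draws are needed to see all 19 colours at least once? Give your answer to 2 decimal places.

67.41

The wait to go from k to k+1 distinct colours is geometric with mean 19/(19-k).
E[T] = 19/19 + 19/18 + 19/17 + ... + 19/2 + 19/1 = 19·H_{19}.
H_{19} = 3.548, so E[T] = 67.407.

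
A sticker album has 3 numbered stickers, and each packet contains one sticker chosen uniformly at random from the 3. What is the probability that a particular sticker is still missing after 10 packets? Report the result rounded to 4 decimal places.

On each packet the fixed sticker fails to appear with probability 2/3.
P(still missing after 10) = (2/3)^10 = 0.01734.

0.0173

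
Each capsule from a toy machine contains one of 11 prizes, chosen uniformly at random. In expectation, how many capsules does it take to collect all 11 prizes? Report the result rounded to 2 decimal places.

The wait to go from k to k+1 distinct prizes is geometric with mean 11/(11-k).
E[T] = 11/11 + 11/10 + 11/9 + ... + 11/2 + 11/1 = 11·H_{11}.
H_{11} = 3.020, so E[T] = 33.219.

33.22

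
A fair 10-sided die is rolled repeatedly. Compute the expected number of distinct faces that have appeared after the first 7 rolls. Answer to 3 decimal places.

5.217

For each face, P(seen in 7 rolls) = 1 - (9/10)^7 = 0.5217.
By linearity of expectation, E[distinct seen] = 10·(1 - (9/10)^7) = 5.2170.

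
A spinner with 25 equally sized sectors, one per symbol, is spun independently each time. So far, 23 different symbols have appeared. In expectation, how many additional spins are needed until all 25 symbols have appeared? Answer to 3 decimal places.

From k distinct to k+1 distinct takes on average 25/(25-k) spins.
Sum over k = 23,...,24: E = 25/2 + 25/1 = 37.5000.

37.500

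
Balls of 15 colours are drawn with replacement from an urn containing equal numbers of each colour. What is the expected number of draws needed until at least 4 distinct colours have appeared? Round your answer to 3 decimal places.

With k distinct colours already seen, the next new one arrives after an expected 15/(15-k) draws.
Sum over k = 0,...,3: E = 15/15 + 15/14 + 15/13 + 15/12 = 4.4753.

4.475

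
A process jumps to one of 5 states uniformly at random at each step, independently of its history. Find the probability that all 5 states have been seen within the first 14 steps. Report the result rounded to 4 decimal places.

By inclusion–exclusion over which states are missing,
P(all seen) = Σ_{j=0}^{5} (-1)^j C(5,j)((5-j)/5)^14
= 1.00000 - 0.21990 + 0.00784 - 0.00003 + 0.00000 - 0.00000
= 0.78791.

0.7879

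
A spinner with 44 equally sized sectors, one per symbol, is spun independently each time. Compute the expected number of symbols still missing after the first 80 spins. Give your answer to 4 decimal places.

For each symbol, P(unseen after 80) = (43/44)^80 = 0.15895.
By linearity of expectation, E[unseen] = 44·(43/44)^80 = 6.99383.

6.9938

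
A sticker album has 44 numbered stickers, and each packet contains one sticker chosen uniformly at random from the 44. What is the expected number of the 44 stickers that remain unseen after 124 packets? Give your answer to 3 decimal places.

For each sticker, P(unseen after 124) = (43/44)^124 = 0.0578.
By linearity of expectation, E[unseen] = 44·(43/44)^124 = 2.5434.

2.543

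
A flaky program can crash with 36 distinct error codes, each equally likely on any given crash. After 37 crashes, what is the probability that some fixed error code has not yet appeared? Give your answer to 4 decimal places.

0.3526

Each crash misses the fixed error code with probability (36-1)/36 = 35/36, independently.
P(still missing after 37) = (35/36)^37 = 0.35263.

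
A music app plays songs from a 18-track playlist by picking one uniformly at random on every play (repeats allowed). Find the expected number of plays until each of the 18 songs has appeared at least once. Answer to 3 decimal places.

The wait to go from k to k+1 distinct songs is geometric with mean 18/(18-k).
E[T] = 18/18 + 18/17 + 18/16 + ... + 18/2 + 18/1 = 18·H_{18}.
H_{18} = 3.4951, so E[T] = 62.9119.

62.912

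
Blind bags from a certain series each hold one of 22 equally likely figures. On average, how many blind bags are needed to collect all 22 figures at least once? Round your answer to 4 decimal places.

The wait to go from k to k+1 distinct figures is geometric with mean 22/(22-k).
E[T] = 22/22 + 22/21 + 22/20 + ... + 22/2 + 22/1 = 22·H_{22}.
H_{22} = 3.69081, so E[T] = 81.19789.

81.1979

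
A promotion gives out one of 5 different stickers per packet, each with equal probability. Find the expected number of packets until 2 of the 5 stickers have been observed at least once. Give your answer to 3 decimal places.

2.250

Going from k to k+1 distinct takes a geometric number of packets with mean 5/(5-k).
Sum over k = 0,...,1: E = 5/5 + 5/4 = 2.2500.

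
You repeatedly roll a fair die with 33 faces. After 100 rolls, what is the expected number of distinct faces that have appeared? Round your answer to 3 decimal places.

For each face, P(seen in 100 rolls) = 1 - (32/33)^100 = 0.9539.
By linearity of expectation, E[distinct seen] = 33·(1 - (32/33)^100) = 31.4790.

31.479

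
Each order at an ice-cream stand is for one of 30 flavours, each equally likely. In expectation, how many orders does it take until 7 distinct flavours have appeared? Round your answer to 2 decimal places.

7.82

Going from k to k+1 distinct takes a geometric number of orders with mean 30/(30-k).
Sum over k = 0,...,6: E = 30/30 + 30/29 + 30/28 + ... + 30/25 + 30/24 = 7.821.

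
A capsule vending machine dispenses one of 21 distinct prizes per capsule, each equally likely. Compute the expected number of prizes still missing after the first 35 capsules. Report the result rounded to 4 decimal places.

3.8071

For each prize, P(unseen after 35) = (20/21)^35 = 0.18129.
By linearity of expectation, E[unseen] = 21·(20/21)^35 = 3.80710.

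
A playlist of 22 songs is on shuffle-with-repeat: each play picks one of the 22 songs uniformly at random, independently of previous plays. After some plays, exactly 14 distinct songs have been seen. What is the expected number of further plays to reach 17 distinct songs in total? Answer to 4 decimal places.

9.5595

With k distinct songs already seen, the next new one takes an expected 22/(22-k) plays.
Sum over k = 14,...,16: E = 22/8 + 22/7 + 22/6 = 9.55952.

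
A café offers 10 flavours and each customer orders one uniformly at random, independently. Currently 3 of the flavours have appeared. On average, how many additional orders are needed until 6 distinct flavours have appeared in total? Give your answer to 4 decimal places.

5.0952

From k distinct to k+1 distinct takes on average 10/(10-k) orders.
Sum over k = 3,...,5: E = 10/7 + 10/6 + 10/5 = 5.09524.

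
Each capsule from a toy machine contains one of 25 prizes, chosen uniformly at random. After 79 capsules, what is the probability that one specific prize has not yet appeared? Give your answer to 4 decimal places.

0.0398

On each capsule the fixed prize fails to appear with probability 24/25.
P(still missing after 79) = (24/25)^79 = 0.03976.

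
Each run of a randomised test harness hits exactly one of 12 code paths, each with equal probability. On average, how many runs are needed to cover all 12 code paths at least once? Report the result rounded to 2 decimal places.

Split into phases: going from k distinct to k+1 distinct takes on average 12/(12-k) runs.
E[T] = 12/12 + 12/11 + 12/10 + ... + 12/2 + 12/1 = 12·H_{12}.
H_{12} = 3.103, so E[T] = 37.239.

37.24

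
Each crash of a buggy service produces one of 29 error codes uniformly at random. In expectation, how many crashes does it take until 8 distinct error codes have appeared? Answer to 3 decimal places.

With k distinct error codes already seen, the next new one arrives after an expected 29/(29-k) crashes.
Sum over k = 0,...,7: E = 29/29 + 29/28 + 29/27 + ... + 29/23 + 29/22 = 9.1726.

9.173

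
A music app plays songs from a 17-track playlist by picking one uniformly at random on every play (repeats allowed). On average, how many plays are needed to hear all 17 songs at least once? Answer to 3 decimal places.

58.472

After k distinct songs have appeared, the next play gives a new one with probability (17-k)/17, so the expected wait for the (k+1)-th is 17/(17-k).
E[T] = 17/17 + 17/16 + 17/15 + ... + 17/2 + 17/1 = 17·H_{17}.
H_{17} = 3.4396, so E[T] = 58.4724.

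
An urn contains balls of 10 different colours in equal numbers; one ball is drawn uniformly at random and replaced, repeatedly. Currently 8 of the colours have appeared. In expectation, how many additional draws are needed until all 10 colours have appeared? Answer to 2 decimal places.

15.00

With k distinct colours already seen, the next new one takes an expected 10/(10-k) draws.
Sum over k = 8,...,9: E = 10/2 + 10/1 = 15.000.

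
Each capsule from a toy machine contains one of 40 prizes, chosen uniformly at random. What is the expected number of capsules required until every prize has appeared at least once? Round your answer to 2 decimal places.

The wait to go from k to k+1 distinct prizes is geometric with mean 40/(40-k).
E[T] = 40/40 + 40/39 + 40/38 + ... + 40/2 + 40/1 = 40·H_{40}.
H_{40} = 4.279, so E[T] = 171.142.

171.14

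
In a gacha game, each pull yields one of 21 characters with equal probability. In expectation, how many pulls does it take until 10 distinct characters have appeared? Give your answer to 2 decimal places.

13.14

With k distinct characters already seen, the next new one arrives after an expected 21/(21-k) pulls.
Sum over k = 0,...,9: E = 21/21 + 21/20 + 21/19 + ... + 21/13 + 21/12 = 13.135.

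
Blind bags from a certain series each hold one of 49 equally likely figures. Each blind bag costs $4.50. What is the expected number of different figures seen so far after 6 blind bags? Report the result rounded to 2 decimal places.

5.70

For each figure, P(seen in 6 blind bags) = 1 - (48/49)^6 = 0.116.
By linearity of expectation, E[distinct seen] = 49·(1 - (48/49)^6) = 5.702.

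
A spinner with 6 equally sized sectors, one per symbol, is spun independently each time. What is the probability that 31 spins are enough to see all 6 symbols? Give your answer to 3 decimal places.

By inclusion–exclusion over which symbols are missing,
P(all seen) = Σ_{j=0}^{6} (-1)^j C(6,j)((6-j)/6)^31
= 1.0000 - 0.0211 + 0.0001 - 0.0000 + 0.0000 - 0.0000 + 0.0000
= 0.9790.

0.979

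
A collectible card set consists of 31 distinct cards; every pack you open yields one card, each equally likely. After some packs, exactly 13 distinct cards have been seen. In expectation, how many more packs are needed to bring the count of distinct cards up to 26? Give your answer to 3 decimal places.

37.565

With k distinct cards already seen, the next new one takes an expected 31/(31-k) packs.
Sum over k = 13,...,25: E = 31/18 + 31/17 + 31/16 + ... + 31/7 + 31/6 = 37.5650.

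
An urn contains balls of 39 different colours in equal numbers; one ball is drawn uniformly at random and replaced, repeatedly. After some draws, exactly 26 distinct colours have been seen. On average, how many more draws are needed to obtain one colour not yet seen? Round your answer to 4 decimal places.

Each draw yields a new colour with probability (39-26)/39 = 13/39, so the wait is geometric with mean 39/13.
E = 39/13 = 3.00000.

3.0000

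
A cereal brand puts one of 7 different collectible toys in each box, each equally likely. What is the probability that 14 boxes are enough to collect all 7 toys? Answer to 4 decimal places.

By inclusion–exclusion over which toys are missing,
P(all seen) = Σ_{j=0}^{7} (-1)^j C(7,j)((7-j)/7)^14
= 1.00000 - 0.80880 + 0.18898 - 0.01385 + 0.00025 - 0.00000 + 0.00000 - 0.00000
= 0.36657.

0.3666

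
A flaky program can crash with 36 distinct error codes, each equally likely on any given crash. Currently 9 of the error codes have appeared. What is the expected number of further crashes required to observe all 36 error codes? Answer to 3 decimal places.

140.092

From k distinct to k+1 distinct takes on average 36/(36-k) crashes.
Sum over k = 9,...,35: E = 36/27 + 36/26 + 36/25 + ... + 36/2 + 36/1 = 140.0924.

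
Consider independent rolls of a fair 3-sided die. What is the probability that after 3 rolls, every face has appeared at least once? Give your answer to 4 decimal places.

Let A_i be the event that face i is missing after 3 rolls. By inclusion–exclusion on the A_i,
P(all seen) = Σ_{j=0}^{3} (-1)^j C(3,j)((3-j)/3)^3
= 1.00000 - 0.88889 + 0.11111 - 0.00000
= 0.22222.

0.2222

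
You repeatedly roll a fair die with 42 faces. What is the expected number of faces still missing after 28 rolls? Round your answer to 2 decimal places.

21.39

For each face, P(unseen after 28) = (41/42)^28 = 0.509.
By linearity of expectation, E[unseen] = 42·(41/42)^28 = 21.390.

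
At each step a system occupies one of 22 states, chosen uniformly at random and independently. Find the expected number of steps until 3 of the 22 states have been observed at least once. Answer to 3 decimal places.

3.148

Going from k to k+1 distinct takes a geometric number of steps with mean 22/(22-k).
Sum over k = 0,...,2: E = 22/22 + 22/21 + 22/20 = 3.1476.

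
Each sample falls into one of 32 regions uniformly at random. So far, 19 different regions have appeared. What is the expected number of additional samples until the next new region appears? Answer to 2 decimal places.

2.46

The number of samples until the next new region is geometric with success probability 13/32, so its mean is 32/13.
E = 32/13 = 2.462.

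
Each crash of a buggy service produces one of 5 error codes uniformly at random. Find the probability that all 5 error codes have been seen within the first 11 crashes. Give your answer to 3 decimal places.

0.606

By inclusion–exclusion over which error codes are missing,
P(all seen) = Σ_{j=0}^{5} (-1)^j C(5,j)((5-j)/5)^11
= 1.0000 - 0.4295 + 0.0363 - 0.0004 + 0.0000 - 0.0000
= 0.6064.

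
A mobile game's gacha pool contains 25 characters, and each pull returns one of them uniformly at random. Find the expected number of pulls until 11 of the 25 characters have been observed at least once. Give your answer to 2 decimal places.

14.11

Going from k to k+1 distinct takes a geometric number of pulls with mean 25/(25-k).
Sum over k = 0,...,10: E = 25/25 + 25/24 + 25/23 + ... + 25/16 + 25/15 = 14.110.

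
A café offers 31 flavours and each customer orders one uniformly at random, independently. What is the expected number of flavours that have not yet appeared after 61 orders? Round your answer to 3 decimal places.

4.195

For each flavour, P(unseen after 61) = (30/31)^61 = 0.1353.
By linearity of expectation, E[unseen] = 31·(30/31)^61 = 4.1946.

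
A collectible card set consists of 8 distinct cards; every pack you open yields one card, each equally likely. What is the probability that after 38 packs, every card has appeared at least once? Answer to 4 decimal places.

0.9505

Let A_i be the event that card i is missing after 38 packs. By inclusion–exclusion on the A_i,
P(all seen) = Σ_{j=0}^{8} (-1)^j C(8,j)((8-j)/8)^38
= 1.00000 - 0.05005 + 0.00050 - 0.00000 + 0.00000 - 0.00000 + 0.00000 - 0.00000 + 0.00000
= 0.95045.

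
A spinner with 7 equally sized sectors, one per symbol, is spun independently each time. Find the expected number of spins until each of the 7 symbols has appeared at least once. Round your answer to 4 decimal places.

Split into phases: going from k distinct to k+1 distinct takes on average 7/(7-k) spins.
E[T] = 7/7 + 7/6 + 7/5 + ... + 7/2 + 7/1 = 7·H_{7}.
H_{7} = 2.59286, so E[T] = 18.15000.

18.1500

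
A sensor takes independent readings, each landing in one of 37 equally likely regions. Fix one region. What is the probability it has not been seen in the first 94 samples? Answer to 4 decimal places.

Each sample misses the fixed region with probability (37-1)/37 = 36/37, independently.
P(still missing after 94) = (36/37)^94 = 0.07612.

0.0761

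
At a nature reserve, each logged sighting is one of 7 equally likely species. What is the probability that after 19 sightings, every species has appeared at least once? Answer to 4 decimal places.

0.6601

By inclusion–exclusion over which species are missing,
P(all seen) = Σ_{j=0}^{7} (-1)^j C(7,j)((7-j)/7)^19
= 1.00000 - 0.37420 + 0.03514 - 0.00084 + 0.00000 - 0.00000 + 0.00000 - 0.00000
= 0.66009.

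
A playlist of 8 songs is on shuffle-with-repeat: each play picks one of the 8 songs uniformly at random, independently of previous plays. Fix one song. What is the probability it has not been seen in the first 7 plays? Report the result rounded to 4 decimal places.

0.3927

Each play misses the fixed song with probability (8-1)/8 = 7/8, independently.
P(still missing after 7) = (7/8)^7 = 0.39270.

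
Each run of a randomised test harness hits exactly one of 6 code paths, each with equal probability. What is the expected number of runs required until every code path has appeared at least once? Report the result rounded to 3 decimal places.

Split into phases: going from k distinct to k+1 distinct takes on average 6/(6-k) runs.
E[T] = 6/6 + 6/5 + 6/4 + 6/3 + 6/2 + 6/1 = 6·H_{6}.
H_{6} = 2.4500, so E[T] = 14.7000.

14.700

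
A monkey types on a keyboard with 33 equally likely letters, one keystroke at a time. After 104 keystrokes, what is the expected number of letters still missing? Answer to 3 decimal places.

For each letter, P(unseen after 104) = (32/33)^104 = 0.0408.
By linearity of expectation, E[unseen] = 33·(32/33)^104 = 1.3448.

1.345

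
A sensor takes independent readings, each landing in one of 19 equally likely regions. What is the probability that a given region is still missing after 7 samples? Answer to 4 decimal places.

0.6849

On each sample the fixed region fails to appear with probability 18/19.
P(still missing after 7) = (18/19)^7 = 0.68491.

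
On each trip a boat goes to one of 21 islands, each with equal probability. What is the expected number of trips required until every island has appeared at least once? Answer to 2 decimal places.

After k distinct islands have appeared, the next trip gives a new one with probability (21-k)/21, so the expected wait for the (k+1)-th is 21/(21-k).
E[T] = 21/21 + 21/20 + 21/19 + ... + 21/2 + 21/1 = 21·H_{21}.
H_{21} = 3.645, so E[T] = 76.553.

76.55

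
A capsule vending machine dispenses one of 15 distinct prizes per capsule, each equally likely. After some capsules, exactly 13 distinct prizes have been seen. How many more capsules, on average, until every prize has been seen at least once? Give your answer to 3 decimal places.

From k distinct to k+1 distinct takes on average 15/(15-k) capsules.
Sum over k = 13,...,14: E = 15/2 + 15/1 = 22.5000.

22.500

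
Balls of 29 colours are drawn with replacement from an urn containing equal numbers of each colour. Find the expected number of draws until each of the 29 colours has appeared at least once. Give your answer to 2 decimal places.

The wait to go from k to k+1 distinct colours is geometric with mean 29/(29-k).
E[T] = 29/29 + 29/28 + 29/27 + ... + 29/2 + 29/1 = 29·H_{29}.
H_{29} = 3.962, so E[T] = 114.888.

114.89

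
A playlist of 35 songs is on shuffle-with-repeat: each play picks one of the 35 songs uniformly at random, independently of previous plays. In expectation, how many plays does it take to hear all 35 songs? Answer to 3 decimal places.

Split into phases: going from k distinct to k+1 distinct takes on average 35/(35-k) plays.
E[T] = 35/35 + 35/34 + 35/33 + ... + 35/2 + 35/1 = 35·H_{35}.
H_{35} = 4.1468, so E[T] = 145.1373.

145.137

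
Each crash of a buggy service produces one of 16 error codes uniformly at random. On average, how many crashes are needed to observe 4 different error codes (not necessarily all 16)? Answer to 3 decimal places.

With k distinct error codes already seen, the next new one arrives after an expected 16/(16-k) crashes.
Sum over k = 0,...,3: E = 16/16 + 16/15 + 16/14 + 16/13 = 4.4403.

4.440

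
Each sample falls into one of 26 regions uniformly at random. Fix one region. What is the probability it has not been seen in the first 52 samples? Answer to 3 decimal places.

On each sample the fixed region fails to appear with probability 25/26.
P(still missing after 52) = (25/26)^52 = 0.1301.

0.130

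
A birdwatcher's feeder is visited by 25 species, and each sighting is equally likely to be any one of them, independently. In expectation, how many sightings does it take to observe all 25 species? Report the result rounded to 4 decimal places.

95.3990

The wait to go from k to k+1 distinct species is geometric with mean 25/(25-k).
E[T] = 25/25 + 25/24 + 25/23 + ... + 25/2 + 25/1 = 25·H_{25}.
H_{25} = 3.81596, so E[T] = 95.39895.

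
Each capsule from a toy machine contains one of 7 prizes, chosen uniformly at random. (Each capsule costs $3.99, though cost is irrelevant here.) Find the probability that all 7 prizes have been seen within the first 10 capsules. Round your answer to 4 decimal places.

Let A_i be the event that prize i is missing after 10 capsules. By inclusion–exclusion on the A_i,
P(all seen) = Σ_{j=0}^{7} (-1)^j C(7,j)((7-j)/7)^10
= 1.00000 - 1.49841 + 0.72600 - 0.12992 + 0.00732 - 0.00008 + 0.00000 - 0.00000
= 0.10491.

0.1049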